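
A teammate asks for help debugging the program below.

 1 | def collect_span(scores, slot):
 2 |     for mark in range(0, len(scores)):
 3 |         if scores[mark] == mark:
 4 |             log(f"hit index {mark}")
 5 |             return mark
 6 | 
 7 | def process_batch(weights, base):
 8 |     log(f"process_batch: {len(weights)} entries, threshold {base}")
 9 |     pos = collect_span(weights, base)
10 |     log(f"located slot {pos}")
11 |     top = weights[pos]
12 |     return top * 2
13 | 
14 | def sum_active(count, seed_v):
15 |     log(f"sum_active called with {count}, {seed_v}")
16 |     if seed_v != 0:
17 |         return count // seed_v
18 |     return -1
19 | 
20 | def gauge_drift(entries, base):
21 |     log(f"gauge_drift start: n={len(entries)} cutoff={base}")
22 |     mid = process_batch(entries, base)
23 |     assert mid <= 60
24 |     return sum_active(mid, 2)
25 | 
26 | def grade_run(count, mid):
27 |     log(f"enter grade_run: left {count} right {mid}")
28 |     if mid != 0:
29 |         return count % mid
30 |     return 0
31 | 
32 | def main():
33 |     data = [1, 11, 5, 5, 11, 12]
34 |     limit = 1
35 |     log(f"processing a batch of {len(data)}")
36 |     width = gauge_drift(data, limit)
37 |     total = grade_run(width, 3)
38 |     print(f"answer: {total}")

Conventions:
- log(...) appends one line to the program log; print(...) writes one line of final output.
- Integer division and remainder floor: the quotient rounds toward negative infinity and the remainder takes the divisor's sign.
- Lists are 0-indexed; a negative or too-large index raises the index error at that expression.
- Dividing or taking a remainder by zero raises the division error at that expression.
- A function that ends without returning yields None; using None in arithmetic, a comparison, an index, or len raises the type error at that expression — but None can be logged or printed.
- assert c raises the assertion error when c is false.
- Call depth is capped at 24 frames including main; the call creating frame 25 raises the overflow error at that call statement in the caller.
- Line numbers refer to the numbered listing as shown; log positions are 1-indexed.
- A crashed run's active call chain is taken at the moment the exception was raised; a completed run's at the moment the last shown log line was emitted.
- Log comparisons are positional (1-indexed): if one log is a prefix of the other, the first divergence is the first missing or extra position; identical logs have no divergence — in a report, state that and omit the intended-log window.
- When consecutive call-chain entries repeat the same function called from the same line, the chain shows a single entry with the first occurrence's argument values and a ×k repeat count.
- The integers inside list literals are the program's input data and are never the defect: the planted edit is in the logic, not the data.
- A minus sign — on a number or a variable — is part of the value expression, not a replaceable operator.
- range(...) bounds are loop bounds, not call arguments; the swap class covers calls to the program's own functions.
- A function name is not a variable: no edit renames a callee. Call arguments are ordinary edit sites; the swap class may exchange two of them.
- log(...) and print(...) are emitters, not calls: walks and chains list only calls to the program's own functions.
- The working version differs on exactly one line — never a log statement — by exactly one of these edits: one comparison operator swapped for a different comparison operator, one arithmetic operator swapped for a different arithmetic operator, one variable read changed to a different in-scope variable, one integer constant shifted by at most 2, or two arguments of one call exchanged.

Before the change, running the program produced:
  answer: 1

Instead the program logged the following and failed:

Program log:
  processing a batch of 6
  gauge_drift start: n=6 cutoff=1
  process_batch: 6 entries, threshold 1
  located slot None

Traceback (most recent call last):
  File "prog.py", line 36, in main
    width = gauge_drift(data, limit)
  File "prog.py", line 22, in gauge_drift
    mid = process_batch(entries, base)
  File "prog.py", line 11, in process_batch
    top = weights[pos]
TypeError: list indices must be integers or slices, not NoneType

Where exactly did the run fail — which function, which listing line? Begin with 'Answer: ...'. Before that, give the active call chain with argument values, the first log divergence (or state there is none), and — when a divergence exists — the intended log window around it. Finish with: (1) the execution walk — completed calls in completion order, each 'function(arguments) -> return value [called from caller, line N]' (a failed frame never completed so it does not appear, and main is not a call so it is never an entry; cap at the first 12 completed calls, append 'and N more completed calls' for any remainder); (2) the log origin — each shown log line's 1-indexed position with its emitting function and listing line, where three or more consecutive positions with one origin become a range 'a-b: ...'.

Answer: the error was raised in process_batch, line 11.
The tell: Everything matches until log position 4, which reads 'located slot None' in place of 'hit index 0'.
Call chain: main -> gauge_drift([1, 11, 5, 5, 11, 12], 1) (called at line 36) -> process_batch([1, 11, 5, 5, 11, 12], 1) (called at line 22).
First divergence: position 4; shown 'located slot None' vs intended 'hit index 0'.
Intended log window:
  2: gauge_drift start: n=6 cutoff=1
  3: process_batch: 6 entries, threshold 1
  4: hit index 0
  5: located slot 0
Execution walk:
  collect_span([1, 11, 5, 5, 11, 12], 1) -> None  [called from process_batch, line 9]
Origin of each log line:
  1: logged in main at line 35
  2: logged in gauge_drift at line 21
  3: logged in process_batch at line 8
  4: logged in process_batch at line 10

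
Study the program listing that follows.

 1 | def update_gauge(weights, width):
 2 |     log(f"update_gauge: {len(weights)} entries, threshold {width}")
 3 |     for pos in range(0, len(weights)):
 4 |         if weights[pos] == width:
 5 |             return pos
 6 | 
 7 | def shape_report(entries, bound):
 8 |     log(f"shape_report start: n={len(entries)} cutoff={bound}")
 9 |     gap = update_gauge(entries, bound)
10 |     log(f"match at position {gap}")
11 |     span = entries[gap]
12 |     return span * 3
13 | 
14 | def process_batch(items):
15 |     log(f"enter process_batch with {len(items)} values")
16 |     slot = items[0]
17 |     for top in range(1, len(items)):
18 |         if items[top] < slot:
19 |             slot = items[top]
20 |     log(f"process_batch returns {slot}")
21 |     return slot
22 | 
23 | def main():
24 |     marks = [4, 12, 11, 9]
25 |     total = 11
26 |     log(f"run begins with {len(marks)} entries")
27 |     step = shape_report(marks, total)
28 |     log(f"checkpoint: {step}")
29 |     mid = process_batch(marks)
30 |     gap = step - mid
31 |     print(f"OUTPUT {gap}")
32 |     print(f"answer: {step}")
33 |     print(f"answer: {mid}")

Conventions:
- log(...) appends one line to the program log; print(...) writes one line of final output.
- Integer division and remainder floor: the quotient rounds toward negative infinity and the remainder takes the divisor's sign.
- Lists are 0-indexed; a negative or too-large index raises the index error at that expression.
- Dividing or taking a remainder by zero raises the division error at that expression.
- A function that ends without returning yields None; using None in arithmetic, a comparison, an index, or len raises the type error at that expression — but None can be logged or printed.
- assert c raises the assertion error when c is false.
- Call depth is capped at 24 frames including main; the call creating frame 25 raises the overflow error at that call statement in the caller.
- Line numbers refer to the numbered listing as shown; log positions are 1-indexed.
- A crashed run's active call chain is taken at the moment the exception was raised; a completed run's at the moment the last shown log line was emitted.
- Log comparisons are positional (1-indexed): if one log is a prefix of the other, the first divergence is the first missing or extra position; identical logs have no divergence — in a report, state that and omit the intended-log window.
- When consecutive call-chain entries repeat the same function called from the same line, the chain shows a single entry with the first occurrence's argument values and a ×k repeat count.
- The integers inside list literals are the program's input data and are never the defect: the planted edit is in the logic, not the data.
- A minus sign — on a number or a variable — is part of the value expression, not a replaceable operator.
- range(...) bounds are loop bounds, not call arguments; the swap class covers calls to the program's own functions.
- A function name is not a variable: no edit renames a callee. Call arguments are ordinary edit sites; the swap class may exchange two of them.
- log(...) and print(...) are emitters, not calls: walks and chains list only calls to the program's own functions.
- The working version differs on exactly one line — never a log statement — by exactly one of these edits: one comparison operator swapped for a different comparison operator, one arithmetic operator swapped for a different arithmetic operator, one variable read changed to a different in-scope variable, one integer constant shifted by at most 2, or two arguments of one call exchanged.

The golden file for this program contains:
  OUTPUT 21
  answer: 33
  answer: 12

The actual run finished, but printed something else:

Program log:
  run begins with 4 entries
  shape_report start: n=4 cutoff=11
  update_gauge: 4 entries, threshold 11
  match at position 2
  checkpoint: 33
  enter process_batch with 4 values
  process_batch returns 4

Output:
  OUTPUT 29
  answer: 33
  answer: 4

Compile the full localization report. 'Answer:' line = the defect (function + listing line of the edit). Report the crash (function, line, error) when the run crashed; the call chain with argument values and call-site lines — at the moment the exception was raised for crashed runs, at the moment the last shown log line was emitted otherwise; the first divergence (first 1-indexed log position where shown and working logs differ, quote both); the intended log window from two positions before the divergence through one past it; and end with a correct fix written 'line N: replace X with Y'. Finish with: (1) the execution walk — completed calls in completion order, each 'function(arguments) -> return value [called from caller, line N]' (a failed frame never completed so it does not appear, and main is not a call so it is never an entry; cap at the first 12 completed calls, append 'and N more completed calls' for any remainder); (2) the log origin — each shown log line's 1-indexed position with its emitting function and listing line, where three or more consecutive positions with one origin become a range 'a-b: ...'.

Answer: the defect is in process_batch at line 18.
Core observation: Position 7 is the first bad log line: 'process_batch returns 4' should read 'process_batch returns 12'.
Call chain: main -> process_batch([4, 12, 11, 9]) (called at line 29).
First divergence: position 7 — the shown line 'process_batch returns 4' should read 'process_batch returns 12'.
Intended log window:
  5: checkpoint: 33
  6: enter process_batch with 4 values
  7: process_batch returns 12
Execution walk:
  update_gauge([4, 12, 11, 9], 11) -> 2  [called from shape_report, line 9]
  shape_report([4, 12, 11, 9], 11) -> 33  [called from main, line 27]
  process_batch([4, 12, 11, 9]) -> 4  [called from main, line 29]
Log line origins:
  1: from main, line 26
  2: from shape_report, line 8
  3: from update_gauge, line 2
  4: from shape_report, line 10
  5: from main, line 28
  6: from process_batch, line 15
  7: from process_batch, line 20
A correct fix: line 18: replace `<` with `>`.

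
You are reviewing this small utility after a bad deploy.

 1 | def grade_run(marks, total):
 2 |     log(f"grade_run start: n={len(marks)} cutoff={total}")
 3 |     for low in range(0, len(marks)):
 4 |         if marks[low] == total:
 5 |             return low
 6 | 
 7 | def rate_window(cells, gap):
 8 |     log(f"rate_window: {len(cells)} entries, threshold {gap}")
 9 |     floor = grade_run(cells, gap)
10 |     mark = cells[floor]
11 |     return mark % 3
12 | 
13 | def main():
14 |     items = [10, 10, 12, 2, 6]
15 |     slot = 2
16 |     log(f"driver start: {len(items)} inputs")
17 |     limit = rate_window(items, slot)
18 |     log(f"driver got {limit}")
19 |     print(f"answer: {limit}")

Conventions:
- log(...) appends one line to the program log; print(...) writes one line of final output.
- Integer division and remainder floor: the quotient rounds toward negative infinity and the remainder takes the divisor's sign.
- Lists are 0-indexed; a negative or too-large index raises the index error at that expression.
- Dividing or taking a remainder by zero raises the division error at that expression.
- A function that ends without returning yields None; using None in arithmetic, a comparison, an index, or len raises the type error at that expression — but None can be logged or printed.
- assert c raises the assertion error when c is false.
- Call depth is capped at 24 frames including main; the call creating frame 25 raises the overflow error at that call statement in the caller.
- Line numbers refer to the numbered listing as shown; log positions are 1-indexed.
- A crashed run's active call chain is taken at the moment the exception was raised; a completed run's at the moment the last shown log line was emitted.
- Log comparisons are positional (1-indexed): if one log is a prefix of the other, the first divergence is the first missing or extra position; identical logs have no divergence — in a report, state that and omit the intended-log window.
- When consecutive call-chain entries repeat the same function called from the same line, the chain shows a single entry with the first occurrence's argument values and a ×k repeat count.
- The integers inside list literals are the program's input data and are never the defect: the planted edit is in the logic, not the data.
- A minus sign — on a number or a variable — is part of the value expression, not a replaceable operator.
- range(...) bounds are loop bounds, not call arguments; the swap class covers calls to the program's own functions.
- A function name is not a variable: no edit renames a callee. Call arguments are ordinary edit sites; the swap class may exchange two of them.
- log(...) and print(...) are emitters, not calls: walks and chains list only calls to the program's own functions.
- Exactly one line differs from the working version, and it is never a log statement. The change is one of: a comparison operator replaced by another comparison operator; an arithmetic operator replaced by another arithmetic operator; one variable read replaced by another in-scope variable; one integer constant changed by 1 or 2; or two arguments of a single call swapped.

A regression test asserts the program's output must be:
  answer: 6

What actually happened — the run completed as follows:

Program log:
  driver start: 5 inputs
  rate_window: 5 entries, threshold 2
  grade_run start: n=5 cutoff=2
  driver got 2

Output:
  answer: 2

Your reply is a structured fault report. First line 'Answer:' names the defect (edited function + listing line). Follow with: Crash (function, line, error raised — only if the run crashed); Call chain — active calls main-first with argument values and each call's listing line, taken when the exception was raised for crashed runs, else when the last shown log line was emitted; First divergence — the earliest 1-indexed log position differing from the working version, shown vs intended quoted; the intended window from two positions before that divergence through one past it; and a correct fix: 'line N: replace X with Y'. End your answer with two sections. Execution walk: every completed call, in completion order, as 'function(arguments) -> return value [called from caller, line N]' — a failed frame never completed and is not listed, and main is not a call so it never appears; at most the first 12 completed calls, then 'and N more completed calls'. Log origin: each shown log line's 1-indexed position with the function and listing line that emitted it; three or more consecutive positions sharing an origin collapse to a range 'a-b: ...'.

Answer: the defect is in rate_window at line 11.
Core observation: Position 4 is the first bad log line: 'driver got 2' should read 'driver got 6'.
Call chain: main.
First divergence: at position 4 the run shows 'driver got 2' where the working version logs 'driver got 6'.
Intended log window:
  2: rate_window: 5 entries, threshold 2
  3: grade_run start: n=5 cutoff=2
  4: driver got 6
Execution walk:
  grade_run([10, 10, 12, 2, 6], 2) -> 3  [called from rate_window, line 9]
  rate_window([10, 10, 12, 2, 6], 2) -> 2  [called from main, line 17]
Log line origins:
  1: logged in main at line 16
  2: logged in rate_window at line 8
  3: logged in grade_run at line 2
  4: logged in main at line 18
A correct fix: line 11: replace `%` with `*`.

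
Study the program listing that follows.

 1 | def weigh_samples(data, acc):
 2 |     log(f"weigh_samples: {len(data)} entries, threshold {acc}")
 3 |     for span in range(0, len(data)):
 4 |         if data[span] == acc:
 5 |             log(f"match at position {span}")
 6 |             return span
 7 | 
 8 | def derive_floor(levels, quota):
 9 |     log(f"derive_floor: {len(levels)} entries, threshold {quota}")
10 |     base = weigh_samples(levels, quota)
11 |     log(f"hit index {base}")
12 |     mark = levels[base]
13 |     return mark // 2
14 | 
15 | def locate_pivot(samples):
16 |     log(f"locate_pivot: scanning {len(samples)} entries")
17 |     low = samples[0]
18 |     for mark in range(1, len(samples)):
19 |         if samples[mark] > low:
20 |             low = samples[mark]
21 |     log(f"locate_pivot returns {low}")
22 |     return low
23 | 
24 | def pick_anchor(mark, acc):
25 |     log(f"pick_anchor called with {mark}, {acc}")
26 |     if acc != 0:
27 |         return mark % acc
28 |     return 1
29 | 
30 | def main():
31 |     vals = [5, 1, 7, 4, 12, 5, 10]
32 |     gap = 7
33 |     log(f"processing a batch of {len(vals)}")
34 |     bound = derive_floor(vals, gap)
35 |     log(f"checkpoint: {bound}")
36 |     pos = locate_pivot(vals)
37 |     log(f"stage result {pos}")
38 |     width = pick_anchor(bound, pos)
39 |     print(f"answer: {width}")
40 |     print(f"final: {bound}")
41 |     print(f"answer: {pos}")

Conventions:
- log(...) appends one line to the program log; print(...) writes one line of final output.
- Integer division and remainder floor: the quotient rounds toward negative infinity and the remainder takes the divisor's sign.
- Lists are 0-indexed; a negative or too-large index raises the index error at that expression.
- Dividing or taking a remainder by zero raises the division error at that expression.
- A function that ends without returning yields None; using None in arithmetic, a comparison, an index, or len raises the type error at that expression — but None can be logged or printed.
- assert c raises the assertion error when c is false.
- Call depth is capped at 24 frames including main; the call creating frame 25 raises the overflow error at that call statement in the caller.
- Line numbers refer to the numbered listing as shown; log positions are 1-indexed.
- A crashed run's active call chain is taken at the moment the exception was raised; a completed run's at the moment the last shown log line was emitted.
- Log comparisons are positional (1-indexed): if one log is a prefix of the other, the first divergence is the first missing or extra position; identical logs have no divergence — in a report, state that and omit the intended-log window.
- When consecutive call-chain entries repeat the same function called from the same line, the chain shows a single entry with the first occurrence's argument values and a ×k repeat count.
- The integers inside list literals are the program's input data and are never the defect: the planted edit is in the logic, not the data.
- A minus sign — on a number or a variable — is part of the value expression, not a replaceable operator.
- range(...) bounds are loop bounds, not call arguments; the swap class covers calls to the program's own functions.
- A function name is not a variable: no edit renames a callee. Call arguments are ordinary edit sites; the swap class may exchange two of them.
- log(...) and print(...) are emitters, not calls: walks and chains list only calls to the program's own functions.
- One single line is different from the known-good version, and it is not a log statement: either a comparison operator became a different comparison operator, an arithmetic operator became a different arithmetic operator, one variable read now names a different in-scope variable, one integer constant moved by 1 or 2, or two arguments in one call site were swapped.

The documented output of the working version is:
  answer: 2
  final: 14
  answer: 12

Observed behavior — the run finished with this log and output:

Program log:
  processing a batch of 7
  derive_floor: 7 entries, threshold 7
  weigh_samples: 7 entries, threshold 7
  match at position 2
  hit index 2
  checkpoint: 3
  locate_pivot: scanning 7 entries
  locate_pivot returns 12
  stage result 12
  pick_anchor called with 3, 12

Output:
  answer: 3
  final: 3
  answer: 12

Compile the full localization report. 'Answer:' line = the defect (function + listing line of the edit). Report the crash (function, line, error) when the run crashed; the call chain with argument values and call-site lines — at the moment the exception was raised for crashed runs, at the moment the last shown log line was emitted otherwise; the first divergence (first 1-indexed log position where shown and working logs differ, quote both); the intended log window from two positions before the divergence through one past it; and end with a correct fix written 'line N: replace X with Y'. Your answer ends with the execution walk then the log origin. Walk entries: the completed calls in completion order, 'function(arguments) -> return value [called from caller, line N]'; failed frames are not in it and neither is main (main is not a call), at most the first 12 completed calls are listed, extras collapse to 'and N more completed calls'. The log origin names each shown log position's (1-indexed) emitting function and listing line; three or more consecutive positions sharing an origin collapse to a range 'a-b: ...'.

Answer: the defect is in derive_floor at line 13.
The tell: Position 6 is the first bad log line: 'checkpoint: 3' should read 'checkpoint: 14'.
Call chain: main -> pick_anchor(3, 12) (called at line 38).
First divergence: position 6 — shown 'checkpoint: 3', intended 'checkpoint: 14'.
Intended log window:
  4: match at position 2
  5: hit index 2
  6: checkpoint: 14
  7: locate_pivot: scanning 7 entries
Execution walk:
  weigh_samples([5, 1, 7, 4, 12, 5, 10], 7) -> 2  [called from derive_floor, line 10]
  derive_floor([5, 1, 7, 4, 12, 5, 10], 7) -> 3  [called from main, line 34]
  locate_pivot([5, 1, 7, 4, 12, 5, 10]) -> 12  [called from main, line 36]
  pick_anchor(3, 12) -> 3  [called from main, line 38]
Log origin:
  1 — main, line 33
  2 — derive_floor, line 9
  3 — weigh_samples, line 2
  4 — weigh_samples, line 5
  5 — derive_floor, line 11
  6 — main, line 35
  7 — locate_pivot, line 16
  8 — locate_pivot, line 21
  9 — main, line 37
  10 — pick_anchor, line 25
A correct fix: line 13: replace `//` with `*`.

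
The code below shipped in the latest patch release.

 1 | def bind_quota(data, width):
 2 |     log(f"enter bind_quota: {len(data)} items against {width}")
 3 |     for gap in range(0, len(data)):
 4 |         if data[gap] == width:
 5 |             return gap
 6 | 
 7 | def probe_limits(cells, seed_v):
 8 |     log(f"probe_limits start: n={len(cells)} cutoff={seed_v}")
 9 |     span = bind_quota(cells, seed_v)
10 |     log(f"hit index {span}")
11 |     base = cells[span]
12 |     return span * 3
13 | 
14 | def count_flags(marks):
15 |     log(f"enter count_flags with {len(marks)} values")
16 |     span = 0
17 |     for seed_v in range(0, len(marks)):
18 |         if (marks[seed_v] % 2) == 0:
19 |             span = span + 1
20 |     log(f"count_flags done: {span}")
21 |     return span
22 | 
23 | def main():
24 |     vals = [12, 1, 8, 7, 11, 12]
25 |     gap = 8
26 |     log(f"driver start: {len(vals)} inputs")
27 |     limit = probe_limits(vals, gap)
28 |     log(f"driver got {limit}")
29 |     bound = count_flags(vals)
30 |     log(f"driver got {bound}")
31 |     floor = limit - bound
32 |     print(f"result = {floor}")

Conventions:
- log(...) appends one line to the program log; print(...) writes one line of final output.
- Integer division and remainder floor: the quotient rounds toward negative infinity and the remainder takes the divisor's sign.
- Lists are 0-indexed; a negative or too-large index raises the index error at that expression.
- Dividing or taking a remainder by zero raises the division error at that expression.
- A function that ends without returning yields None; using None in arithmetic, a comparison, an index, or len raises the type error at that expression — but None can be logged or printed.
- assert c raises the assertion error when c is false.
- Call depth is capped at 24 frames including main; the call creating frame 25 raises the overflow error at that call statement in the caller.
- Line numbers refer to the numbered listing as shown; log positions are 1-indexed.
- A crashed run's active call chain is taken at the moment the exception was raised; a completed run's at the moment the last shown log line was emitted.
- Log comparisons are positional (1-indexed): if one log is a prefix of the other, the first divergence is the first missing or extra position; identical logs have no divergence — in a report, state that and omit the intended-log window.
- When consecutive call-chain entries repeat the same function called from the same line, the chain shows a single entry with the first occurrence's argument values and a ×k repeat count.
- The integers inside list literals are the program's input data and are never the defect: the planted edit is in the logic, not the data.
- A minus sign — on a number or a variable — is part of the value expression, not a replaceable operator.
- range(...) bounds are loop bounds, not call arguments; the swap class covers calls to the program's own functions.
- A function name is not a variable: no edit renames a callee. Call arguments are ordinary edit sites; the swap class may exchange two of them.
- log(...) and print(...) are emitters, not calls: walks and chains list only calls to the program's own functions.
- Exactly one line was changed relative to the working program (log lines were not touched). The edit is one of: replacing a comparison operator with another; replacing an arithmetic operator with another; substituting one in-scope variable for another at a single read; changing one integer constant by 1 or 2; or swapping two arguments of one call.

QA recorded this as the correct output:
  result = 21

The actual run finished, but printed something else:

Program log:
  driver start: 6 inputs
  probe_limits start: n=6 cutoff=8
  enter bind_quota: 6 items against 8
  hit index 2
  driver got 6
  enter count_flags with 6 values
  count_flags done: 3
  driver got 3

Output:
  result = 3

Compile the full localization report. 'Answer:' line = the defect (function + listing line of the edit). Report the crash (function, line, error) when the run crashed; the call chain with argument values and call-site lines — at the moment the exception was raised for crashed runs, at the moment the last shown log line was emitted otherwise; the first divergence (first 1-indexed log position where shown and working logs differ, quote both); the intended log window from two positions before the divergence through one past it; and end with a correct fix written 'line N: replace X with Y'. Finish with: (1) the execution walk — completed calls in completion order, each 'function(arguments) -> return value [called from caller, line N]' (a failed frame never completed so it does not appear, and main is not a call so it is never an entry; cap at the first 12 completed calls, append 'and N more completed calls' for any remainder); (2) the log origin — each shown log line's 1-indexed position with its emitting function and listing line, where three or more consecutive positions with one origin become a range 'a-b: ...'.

Answer: the defect is in probe_limits at line 12.
Key observation: Log line 5 is where behavior first shows: 'driver got 6' appears instead of 'driver got 24'.
Call chain: main.
First divergence: position 5 — shown 'driver got 6', intended 'driver got 24'.
Intended log window:
  3: enter bind_quota: 6 items against 8
  4: hit index 2
  5: driver got 24
  6: enter count_flags with 6 values
Execution walk:
  bind_quota([12, 1, 8, 7, 11, 12], 8) -> 2  [called from probe_limits, line 9]
  probe_limits([12, 1, 8, 7, 11, 12], 8) -> 6  [called from main, line 27]
  count_flags([12, 1, 8, 7, 11, 12]) -> 3  [called from main, line 29]
Log origins:
  1: logged in main at line 26
  2: logged in probe_limits at line 8
  3: logged in bind_quota at line 2
  4: logged in probe_limits at line 10
  5: logged in main at line 28
  6: logged in count_flags at line 15
  7: logged in count_flags at line 20
  8: logged in main at line 30
A correct fix: line 12: replace `span` with `base`.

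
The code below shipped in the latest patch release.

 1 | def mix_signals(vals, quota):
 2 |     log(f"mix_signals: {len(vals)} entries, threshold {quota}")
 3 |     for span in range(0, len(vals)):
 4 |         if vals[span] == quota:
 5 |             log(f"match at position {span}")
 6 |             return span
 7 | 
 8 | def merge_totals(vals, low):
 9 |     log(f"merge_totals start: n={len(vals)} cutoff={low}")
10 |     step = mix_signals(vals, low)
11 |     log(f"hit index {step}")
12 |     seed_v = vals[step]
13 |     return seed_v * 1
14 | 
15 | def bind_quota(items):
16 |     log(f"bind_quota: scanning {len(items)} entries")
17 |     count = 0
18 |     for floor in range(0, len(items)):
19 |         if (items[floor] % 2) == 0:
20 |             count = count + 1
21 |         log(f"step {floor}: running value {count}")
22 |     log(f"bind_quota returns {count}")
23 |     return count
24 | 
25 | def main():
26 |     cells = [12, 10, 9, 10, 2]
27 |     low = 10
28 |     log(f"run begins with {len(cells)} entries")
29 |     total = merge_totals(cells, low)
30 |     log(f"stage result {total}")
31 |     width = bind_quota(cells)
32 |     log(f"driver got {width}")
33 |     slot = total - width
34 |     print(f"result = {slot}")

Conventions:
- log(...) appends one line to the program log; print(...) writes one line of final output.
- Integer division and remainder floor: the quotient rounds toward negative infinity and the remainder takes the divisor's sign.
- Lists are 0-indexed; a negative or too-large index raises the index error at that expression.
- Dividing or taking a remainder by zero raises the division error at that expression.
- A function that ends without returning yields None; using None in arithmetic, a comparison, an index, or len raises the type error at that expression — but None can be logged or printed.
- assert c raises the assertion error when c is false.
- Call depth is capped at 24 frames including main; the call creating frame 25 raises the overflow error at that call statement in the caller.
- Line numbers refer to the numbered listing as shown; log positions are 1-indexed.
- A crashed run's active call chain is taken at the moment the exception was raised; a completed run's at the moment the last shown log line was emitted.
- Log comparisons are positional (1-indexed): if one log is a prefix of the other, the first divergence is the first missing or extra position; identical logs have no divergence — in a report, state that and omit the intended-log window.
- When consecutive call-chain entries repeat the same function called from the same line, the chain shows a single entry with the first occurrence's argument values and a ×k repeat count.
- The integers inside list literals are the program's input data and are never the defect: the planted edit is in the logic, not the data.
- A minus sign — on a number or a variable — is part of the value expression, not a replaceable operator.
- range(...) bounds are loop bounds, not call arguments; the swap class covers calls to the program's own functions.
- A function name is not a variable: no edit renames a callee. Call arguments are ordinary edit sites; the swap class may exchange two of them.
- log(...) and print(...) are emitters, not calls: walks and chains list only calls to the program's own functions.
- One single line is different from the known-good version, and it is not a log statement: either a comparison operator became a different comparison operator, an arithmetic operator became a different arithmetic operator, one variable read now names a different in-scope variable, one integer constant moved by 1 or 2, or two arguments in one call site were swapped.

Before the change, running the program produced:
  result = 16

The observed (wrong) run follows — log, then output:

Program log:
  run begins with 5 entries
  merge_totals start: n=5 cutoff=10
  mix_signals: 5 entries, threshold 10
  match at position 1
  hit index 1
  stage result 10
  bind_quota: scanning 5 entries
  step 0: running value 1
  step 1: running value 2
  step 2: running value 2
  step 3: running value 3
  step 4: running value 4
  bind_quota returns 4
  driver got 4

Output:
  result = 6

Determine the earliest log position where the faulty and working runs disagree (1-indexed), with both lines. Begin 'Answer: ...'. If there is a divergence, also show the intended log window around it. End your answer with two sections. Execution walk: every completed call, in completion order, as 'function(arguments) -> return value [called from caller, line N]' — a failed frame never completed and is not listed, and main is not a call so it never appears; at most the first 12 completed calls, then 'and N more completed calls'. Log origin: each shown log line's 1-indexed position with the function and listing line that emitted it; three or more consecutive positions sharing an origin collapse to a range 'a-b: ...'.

Answer: position 6; shown 'stage result 10' vs intended 'stage result 20'.
Intended log window:
  4: match at position 1
  5: hit index 1
  6: stage result 20
  7: bind_quota: scanning 5 entries
Execution walk:
  mix_signals([12, 10, 9, 10, 2], 10) -> 1  [called from merge_totals, line 10]
  merge_totals([12, 10, 9, 10, 2], 10) -> 10  [called from main, line 29]
  bind_quota([12, 10, 9, 10, 2]) -> 4  [called from main, line 31]
Log origins:
  1: emitted by main (line 28)
  2: emitted by merge_totals (line 9)
  3: emitted by mix_signals (line 2)
  4: emitted by mix_signals (line 5)
  5: emitted by merge_totals (line 11)
  6: emitted by main (line 30)
  7: emitted by bind_quota (line 16)
  8-12: emitted by bind_quota (line 21)
  13: emitted by bind_quota (line 22)
  14: emitted by main (line 32)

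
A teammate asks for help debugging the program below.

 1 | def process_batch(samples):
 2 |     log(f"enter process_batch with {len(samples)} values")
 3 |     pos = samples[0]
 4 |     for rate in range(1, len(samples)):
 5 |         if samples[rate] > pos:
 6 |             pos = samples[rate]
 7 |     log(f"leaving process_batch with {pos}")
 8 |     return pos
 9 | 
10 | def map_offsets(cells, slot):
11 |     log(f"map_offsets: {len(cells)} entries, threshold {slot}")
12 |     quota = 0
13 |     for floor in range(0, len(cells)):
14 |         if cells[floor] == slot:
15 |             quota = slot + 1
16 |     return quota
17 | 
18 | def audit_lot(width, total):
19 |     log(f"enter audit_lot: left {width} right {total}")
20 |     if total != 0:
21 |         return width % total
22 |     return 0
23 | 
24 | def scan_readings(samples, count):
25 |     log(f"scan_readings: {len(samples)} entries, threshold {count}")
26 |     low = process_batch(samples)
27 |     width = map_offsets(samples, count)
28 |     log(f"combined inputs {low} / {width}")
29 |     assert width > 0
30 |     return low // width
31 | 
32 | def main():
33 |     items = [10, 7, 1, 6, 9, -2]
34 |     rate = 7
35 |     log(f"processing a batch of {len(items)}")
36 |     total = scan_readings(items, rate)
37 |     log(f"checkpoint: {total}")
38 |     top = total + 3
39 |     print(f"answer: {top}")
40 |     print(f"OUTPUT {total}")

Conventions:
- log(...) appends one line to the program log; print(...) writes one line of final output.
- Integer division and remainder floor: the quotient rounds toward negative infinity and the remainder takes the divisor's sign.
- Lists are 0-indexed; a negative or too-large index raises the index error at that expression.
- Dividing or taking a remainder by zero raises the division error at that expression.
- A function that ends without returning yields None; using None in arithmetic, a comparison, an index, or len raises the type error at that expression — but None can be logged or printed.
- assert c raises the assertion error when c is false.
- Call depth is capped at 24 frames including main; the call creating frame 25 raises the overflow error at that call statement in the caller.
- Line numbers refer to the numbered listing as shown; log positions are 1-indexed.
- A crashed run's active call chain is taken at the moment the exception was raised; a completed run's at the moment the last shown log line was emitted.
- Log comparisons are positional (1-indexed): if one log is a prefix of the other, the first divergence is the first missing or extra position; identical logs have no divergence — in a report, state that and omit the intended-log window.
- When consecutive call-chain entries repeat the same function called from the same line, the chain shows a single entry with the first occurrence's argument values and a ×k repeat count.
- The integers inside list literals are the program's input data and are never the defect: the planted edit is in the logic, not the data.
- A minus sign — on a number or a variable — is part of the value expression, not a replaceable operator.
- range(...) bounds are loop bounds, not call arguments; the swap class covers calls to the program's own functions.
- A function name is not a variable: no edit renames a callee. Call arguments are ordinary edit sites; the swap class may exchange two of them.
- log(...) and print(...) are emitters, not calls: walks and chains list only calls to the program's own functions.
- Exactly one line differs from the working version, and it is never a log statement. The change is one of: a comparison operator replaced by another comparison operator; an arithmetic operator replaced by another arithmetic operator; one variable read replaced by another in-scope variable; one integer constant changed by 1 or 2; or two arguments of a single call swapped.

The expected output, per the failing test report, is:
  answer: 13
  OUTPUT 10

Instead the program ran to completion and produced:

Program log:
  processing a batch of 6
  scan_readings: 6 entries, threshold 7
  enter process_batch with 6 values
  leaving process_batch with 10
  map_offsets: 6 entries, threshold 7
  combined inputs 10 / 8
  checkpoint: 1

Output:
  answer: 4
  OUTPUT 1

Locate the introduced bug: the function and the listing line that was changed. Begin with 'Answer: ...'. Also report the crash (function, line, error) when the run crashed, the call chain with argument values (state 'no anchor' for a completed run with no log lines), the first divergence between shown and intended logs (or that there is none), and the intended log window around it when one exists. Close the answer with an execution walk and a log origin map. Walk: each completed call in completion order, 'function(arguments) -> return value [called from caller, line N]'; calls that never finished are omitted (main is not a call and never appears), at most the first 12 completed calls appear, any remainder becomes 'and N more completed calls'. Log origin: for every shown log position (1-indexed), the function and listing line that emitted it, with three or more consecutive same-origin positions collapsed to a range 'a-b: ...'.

Answer: the defect is in map_offsets at line 15.
Key observation: The log first diverges at position 6: the faulty run prints 'combined inputs 10 / 8' where the working version prints 'combined inputs 10 / 1'.
Call chain: main.
First divergence: position 6 — the shown line 'combined inputs 10 / 8' should read 'combined inputs 10 / 1'.
Intended log window:
  4: leaving process_batch with 10
  5: map_offsets: 6 entries, threshold 7
  6: combined inputs 10 / 1
  7: checkpoint: 10
Execution walk:
  process_batch([10, 7, 1, 6, 9, -2]) -> 10  [called from scan_readings, line 26]
  map_offsets([10, 7, 1, 6, 9, -2], 7) -> 8  [called from scan_readings, line 27]
  scan_readings([10, 7, 1, 6, 9, -2], 7) -> 1  [called from main, line 36]
Origin of each log line:
  1: from main, line 35
  2: from scan_readings, line 25
  3: from process_batch, line 2
  4: from process_batch, line 7
  5: from map_offsets, line 11
  6: from scan_readings, line 28
  7: from main, line 37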